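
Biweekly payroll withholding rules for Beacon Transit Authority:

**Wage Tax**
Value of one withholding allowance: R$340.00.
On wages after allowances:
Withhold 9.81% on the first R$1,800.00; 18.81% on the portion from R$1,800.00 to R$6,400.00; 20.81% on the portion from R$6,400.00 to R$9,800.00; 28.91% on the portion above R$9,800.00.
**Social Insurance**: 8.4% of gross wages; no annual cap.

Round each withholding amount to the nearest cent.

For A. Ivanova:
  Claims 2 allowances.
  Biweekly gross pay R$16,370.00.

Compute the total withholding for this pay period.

Wage Tax: taxable = R$16,370.00 − 2×R$340.00 = R$15,690.00
  R$1,749.38 + 28.91% × (R$15,690.00 − R$9,800.00) = R$1,749.38 + 28.91% × R$5,890.00 = R$3,452.18
Social Insurance: 8.4% × R$16,370.00 = R$1,375.08
Total: R$3,452.18 + R$1,375.08 = R$4,827.26

R$4,827.26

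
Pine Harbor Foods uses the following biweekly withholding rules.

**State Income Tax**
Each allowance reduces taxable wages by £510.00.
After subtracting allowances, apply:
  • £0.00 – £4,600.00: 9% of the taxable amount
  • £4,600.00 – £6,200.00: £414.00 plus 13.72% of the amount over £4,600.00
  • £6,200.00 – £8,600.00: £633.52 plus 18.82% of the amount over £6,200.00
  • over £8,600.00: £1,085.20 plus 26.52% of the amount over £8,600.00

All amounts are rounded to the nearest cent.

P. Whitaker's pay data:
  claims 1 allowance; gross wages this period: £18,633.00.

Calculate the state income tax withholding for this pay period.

£3,610.70

State Income Tax: taxable = £18,633.00 − 1×£510.00 = £18,123.00
  £1,085.20 + 26.52% × (£18,123.00 − £8,600.00) = £1,085.20 + 26.52% × £9,523.00 = £3,610.70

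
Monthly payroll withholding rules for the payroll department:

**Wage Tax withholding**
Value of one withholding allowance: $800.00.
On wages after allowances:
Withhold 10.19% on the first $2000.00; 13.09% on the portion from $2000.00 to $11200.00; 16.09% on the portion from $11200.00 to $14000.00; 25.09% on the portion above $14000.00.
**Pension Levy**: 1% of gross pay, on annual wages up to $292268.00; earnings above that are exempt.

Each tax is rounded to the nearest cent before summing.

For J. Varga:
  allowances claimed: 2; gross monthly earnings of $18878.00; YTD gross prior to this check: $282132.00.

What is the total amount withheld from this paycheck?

$2782.41

Wage Tax: taxable = $18878.00 − 2×$800.00 = $17278.00
  $1858.60 + 25.09% × ($17278.00 − $14000.00) = $1858.60 + 25.09% × $3278.00 = $2681.05
Pension Levy: cap $292268.00 − YTD $282132.00 = $10136.00 subject; 1% × $10136.00 = $101.36
Total: $2681.05 + $101.36 = $2782.41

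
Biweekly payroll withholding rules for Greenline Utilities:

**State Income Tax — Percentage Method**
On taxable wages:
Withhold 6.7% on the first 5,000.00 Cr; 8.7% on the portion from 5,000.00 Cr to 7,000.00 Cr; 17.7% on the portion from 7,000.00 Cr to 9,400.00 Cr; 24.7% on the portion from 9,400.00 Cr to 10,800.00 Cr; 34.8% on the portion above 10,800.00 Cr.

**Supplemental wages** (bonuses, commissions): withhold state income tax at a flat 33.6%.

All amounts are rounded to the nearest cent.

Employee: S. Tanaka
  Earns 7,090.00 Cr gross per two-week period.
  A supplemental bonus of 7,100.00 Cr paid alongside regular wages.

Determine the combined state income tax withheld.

State Income Tax: taxable = 7,090.00 Cr
  509.00 Cr + 17.7% × (7,090.00 Cr − 7,000.00 Cr) = 509.00 Cr + 17.7% × 90.00 Cr = 524.93 Cr
Supplemental (33.6% flat on bonus): 33.6% × 7,100.00 Cr = 2,385.60 Cr
Total state income tax: 524.93 Cr + 2,385.60 Cr = 2,910.53 Cr

2,910.53 Cr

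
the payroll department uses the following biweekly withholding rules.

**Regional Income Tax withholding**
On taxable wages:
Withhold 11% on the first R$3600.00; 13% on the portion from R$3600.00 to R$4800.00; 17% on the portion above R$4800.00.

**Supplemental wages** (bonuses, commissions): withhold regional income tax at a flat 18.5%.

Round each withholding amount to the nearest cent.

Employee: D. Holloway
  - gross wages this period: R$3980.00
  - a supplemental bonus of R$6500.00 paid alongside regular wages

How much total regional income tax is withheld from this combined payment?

R$1647.90

Regional Income Tax: taxable = R$3980.00
  R$396.00 + 13% × (R$3980.00 − R$3600.00) = R$396.00 + 13% × R$380.00 = R$445.40
Supplemental (18.5% flat on bonus): 18.5% × R$6500.00 = R$1202.50
Total regional income tax: R$445.40 + R$1202.50 = R$1647.90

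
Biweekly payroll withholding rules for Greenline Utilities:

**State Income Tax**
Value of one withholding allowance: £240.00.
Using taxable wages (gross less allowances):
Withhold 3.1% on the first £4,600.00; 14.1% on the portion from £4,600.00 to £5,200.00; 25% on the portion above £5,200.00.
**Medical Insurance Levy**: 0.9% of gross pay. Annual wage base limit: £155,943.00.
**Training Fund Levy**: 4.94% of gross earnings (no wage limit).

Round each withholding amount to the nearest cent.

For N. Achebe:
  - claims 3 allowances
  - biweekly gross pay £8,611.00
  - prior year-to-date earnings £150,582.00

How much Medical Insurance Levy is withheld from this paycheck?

£48.25

Medical Insurance Levy: cap £155,943.00 − YTD £150,582.00 = £5,361.00 subject; 0.9% × £5,361.00 = £48.25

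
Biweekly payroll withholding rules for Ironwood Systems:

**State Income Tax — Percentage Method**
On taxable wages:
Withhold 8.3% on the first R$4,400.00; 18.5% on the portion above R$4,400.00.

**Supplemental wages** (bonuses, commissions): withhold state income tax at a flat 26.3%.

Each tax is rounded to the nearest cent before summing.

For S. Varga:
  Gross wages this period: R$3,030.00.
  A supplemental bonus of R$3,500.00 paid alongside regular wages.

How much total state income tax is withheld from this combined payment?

R$1,171.99

State Income Tax: taxable = R$3,030.00
  8.3% × R$3,030.00 = R$251.49
Supplemental (26.3% flat on bonus): 26.3% × R$3,500.00 = R$920.50
Total state income tax: R$251.49 + R$920.50 = R$1,171.99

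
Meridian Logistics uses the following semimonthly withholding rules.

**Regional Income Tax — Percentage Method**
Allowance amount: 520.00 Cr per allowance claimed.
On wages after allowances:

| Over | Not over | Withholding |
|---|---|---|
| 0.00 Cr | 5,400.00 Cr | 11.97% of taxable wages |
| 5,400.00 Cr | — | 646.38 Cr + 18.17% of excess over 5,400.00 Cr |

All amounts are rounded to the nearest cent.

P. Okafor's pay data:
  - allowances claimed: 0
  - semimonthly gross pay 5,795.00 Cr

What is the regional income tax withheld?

718.15 Cr

Regional Income Tax: taxable = 5,795.00 Cr
  646.38 Cr + 18.17% × (5,795.00 Cr − 5,400.00 Cr) = 646.38 Cr + 18.17% × 395.00 Cr = 718.15 Cr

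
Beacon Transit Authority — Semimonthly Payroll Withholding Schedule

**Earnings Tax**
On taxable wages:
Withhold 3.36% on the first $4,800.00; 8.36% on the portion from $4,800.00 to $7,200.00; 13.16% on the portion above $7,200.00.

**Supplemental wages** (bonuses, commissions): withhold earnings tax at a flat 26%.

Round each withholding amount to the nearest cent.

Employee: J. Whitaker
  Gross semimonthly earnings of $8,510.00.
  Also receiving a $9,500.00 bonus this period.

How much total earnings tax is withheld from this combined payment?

$3,004.32

Earnings Tax: taxable = $8,510.00
  $361.92 + 13.16% × ($8,510.00 − $7,200.00) = $361.92 + 13.16% × $1,310.00 = $534.32
Supplemental (26% flat on bonus): 26% × $9,500.00 = $2,470.00
Total earnings tax: $534.32 + $2,470.00 = $3,004.32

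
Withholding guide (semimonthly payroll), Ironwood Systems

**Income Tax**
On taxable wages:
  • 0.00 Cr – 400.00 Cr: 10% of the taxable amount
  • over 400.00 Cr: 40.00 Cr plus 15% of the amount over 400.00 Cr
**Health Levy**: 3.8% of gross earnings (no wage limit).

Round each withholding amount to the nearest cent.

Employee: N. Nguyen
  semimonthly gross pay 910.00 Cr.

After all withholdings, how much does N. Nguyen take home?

758.92 Cr

Income Tax: taxable = 910.00 Cr
  40.00 Cr + 15% × (910.00 Cr − 400.00 Cr) = 40.00 Cr + 15% × 510.00 Cr = 116.50 Cr
Health Levy: 3.8% × 910.00 Cr = 34.58 Cr
Total withheld: 116.50 Cr + 34.58 Cr = 151.08 Cr
Net pay: 910.00 Cr − 151.08 Cr = 758.92 Cr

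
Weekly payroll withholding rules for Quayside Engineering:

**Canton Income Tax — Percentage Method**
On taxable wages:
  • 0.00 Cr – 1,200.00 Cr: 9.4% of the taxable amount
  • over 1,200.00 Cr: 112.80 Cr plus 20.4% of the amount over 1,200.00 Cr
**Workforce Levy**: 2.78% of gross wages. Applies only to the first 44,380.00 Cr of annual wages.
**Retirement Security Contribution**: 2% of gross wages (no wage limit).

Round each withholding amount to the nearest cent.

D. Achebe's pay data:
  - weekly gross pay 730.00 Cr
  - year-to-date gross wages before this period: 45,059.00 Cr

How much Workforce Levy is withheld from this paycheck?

0.00 Cr

Workforce Levy: YTD 45,059.00 Cr ≥ cap 44,380.00 Cr → 0.00 Cr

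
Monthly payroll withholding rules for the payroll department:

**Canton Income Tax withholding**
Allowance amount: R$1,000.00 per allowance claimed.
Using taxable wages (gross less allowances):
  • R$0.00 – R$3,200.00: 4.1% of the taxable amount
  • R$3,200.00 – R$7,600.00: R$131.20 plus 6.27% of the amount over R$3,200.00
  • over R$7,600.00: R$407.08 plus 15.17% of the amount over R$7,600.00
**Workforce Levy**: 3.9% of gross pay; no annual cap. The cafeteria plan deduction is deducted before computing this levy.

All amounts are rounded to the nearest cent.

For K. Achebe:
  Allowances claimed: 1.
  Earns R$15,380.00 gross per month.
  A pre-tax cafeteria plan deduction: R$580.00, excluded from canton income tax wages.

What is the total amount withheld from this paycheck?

Canton Income Tax: taxable = R$15,380.00 − R$580.00 − 1×R$1,000.00 = R$13,800.00
  R$407.08 + 15.17% × (R$13,800.00 − R$7,600.00) = R$407.08 + 15.17% × R$6,200.00 = R$1,347.62
Workforce Levy: 3.9% × R$14,800.00 = R$577.20
Total: R$1,347.62 + R$577.20 = R$1,924.82

R$1,924.82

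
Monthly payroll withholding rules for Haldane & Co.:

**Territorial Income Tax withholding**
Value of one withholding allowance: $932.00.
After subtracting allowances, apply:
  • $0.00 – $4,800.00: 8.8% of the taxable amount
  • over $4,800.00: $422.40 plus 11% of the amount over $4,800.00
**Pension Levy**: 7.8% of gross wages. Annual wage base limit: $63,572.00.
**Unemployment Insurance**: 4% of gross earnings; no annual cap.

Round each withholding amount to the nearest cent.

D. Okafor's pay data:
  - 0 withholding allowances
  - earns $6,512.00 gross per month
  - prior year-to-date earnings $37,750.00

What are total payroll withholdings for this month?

$1,379.14

Territorial Income Tax: taxable = $6,512.00
  $422.40 + 11% × ($6,512.00 − $4,800.00) = $422.40 + 11% × $1,712.00 = $610.72
Pension Levy: 7.8% × $6,512.00 = $507.94
Unemployment Insurance: 4% × $6,512.00 = $260.48
Total: $610.72 + $507.94 + $260.48 = $1,379.14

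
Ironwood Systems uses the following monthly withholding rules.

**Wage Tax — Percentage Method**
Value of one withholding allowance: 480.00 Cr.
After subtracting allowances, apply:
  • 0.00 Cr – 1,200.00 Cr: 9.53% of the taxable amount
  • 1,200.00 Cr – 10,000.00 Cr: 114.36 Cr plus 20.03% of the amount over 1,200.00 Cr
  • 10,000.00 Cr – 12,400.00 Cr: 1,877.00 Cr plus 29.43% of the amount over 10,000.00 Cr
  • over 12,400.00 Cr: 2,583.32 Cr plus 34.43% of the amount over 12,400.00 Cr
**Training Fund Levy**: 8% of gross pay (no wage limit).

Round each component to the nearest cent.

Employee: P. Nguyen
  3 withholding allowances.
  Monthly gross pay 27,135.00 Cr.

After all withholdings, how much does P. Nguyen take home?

17,803.41 Cr

Wage Tax: taxable = 27,135.00 Cr − 3×480.00 Cr = 25,695.00 Cr
  2,583.32 Cr + 34.43% × (25,695.00 Cr − 12,400.00 Cr) = 2,583.32 Cr + 34.43% × 13,295.00 Cr = 7,160.79 Cr
Training Fund Levy: 8% × 27,135.00 Cr = 2,170.80 Cr
Total withheld: 7,160.79 Cr + 2,170.80 Cr = 9,331.59 Cr
Net pay: 27,135.00 Cr − 9,331.59 Cr = 17,803.41 Cr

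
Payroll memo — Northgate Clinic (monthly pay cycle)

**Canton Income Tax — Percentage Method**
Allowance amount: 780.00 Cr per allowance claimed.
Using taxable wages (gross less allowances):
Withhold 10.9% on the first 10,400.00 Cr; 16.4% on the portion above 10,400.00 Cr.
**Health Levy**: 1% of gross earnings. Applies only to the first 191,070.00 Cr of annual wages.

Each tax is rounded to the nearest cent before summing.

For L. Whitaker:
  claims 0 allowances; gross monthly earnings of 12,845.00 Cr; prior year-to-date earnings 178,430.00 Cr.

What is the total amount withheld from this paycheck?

1,660.98 Cr

Canton Income Tax: taxable = 12,845.00 Cr
  1,133.60 Cr + 16.4% × (12,845.00 Cr − 10,400.00 Cr) = 1,133.60 Cr + 16.4% × 2,445.00 Cr = 1,534.58 Cr
Health Levy: cap 191,070.00 Cr − YTD 178,430.00 Cr = 12,640.00 Cr subject; 1% × 12,640.00 Cr = 126.40 Cr
Total: 1,534.58 Cr + 126.40 Cr = 1,660.98 Cr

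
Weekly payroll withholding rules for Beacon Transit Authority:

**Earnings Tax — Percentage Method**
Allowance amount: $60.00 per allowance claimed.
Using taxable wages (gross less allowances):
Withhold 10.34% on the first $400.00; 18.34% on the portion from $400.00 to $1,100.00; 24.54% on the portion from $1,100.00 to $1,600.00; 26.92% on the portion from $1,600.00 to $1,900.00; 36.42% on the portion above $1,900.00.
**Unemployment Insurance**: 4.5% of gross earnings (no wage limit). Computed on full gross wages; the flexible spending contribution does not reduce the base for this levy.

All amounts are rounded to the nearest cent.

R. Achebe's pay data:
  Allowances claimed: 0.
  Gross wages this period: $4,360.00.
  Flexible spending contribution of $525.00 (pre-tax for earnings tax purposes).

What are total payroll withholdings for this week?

$1,274.13

Earnings Tax: taxable = $4,360.00 − $525.00 = $3,835.00
  $373.20 + 36.42% × ($3,835.00 − $1,900.00) = $373.20 + 36.42% × $1,935.00 = $1,077.93
Unemployment Insurance: 4.5% × $4,360.00 = $196.20
Total: $1,077.93 + $196.20 = $1,274.13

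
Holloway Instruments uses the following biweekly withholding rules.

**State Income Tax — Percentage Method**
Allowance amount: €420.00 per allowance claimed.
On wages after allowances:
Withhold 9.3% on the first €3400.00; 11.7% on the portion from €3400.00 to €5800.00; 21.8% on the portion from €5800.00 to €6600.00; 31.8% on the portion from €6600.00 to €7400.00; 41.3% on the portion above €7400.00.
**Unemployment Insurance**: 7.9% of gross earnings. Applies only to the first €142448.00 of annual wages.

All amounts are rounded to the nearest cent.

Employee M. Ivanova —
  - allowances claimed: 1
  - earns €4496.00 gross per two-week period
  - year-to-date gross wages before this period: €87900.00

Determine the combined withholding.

€750.47

State Income Tax: taxable = €4496.00 − 1×€420.00 = €4076.00
  €316.20 + 11.7% × (€4076.00 − €3400.00) = €316.20 + 11.7% × €676.00 = €395.29
Unemployment Insurance: 7.9% × €4496.00 = €355.18
Total: €395.29 + €355.18 = €750.47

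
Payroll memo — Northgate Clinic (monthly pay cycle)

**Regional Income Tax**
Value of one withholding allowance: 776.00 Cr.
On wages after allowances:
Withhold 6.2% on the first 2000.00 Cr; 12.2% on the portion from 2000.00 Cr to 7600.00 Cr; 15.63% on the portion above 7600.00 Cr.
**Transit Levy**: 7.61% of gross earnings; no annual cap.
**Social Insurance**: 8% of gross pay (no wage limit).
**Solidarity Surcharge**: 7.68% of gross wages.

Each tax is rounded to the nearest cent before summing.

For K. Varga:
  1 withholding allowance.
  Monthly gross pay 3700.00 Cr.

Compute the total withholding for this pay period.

Regional Income Tax: taxable = 3700.00 Cr − 1×776.00 Cr = 2924.00 Cr
  124.00 Cr + 12.2% × (2924.00 Cr − 2000.00 Cr) = 124.00 Cr + 12.2% × 924.00 Cr = 236.73 Cr
Transit Levy: 7.61% × 3700.00 Cr = 281.57 Cr
Social Insurance: 8% × 3700.00 Cr = 296.00 Cr
Solidarity Surcharge: 7.68% × 3700.00 Cr = 284.16 Cr
Total: 236.73 Cr + 281.57 Cr + 296.00 Cr + 284.16 Cr = 1098.46 Cr

1098.46 Cr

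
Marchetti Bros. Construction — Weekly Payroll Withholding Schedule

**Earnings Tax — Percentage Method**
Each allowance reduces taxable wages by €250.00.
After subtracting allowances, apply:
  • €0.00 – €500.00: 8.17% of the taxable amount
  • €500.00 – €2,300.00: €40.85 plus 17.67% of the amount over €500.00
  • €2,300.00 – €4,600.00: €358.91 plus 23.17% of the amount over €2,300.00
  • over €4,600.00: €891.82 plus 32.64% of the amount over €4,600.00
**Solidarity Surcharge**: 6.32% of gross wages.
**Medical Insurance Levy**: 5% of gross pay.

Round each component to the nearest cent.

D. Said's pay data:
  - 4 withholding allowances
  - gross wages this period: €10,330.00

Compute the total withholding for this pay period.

Earnings Tax: taxable = €10,330.00 − 4×€250.00 = €9,330.00
  €891.82 + 32.64% × (€9,330.00 − €4,600.00) = €891.82 + 32.64% × €4,730.00 = €2,435.69
Solidarity Surcharge: 6.32% × €10,330.00 = €652.86
Medical Insurance Levy: 5% × €10,330.00 = €516.50
Total: €2,435.69 + €652.86 + €516.50 = €3,605.05

€3,605.05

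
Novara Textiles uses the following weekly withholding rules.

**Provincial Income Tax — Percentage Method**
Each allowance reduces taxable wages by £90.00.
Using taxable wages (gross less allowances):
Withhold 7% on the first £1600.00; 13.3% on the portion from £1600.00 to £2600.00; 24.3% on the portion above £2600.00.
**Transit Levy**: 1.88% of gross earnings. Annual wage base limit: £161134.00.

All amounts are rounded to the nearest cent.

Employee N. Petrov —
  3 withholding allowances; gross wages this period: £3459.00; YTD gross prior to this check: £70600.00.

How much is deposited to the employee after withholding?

Provincial Income Tax: taxable = £3459.00 − 3×£90.00 = £3189.00
  £245.00 + 24.3% × (£3189.00 − £2600.00) = £245.00 + 24.3% × £589.00 = £388.13
Transit Levy: 1.88% × £3459.00 = £65.03
Total withheld: £388.13 + £65.03 = £453.16
Net pay: £3459.00 − £453.16 = £3005.84

£3005.84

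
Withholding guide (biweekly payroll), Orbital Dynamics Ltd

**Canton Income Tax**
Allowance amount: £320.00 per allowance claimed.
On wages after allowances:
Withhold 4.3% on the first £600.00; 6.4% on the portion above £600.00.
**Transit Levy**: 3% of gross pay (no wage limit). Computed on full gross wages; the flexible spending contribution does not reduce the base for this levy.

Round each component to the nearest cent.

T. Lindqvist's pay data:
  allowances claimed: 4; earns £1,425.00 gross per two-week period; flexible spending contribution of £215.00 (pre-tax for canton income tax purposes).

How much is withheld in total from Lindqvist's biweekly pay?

£42.75

Canton Income Tax: taxable = £1,425.00 − £215.00 − 4×£320.00 = £-70.00
  Taxable ≤ 0 → £0.00
Transit Levy: 3% × £1,425.00 = £42.75
Total: £0.00 + £42.75 = £42.75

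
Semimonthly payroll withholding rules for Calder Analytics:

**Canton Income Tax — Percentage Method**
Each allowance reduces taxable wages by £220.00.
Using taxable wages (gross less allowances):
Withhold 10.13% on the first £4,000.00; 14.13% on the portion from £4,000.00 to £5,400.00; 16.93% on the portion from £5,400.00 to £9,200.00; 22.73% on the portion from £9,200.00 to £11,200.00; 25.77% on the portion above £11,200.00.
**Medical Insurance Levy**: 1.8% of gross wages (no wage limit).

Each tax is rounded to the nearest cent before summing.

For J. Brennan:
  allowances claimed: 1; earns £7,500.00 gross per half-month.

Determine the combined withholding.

Canton Income Tax: taxable = £7,500.00 − 1×£220.00 = £7,280.00
  £603.02 + 16.93% × (£7,280.00 − £5,400.00) = £603.02 + 16.93% × £1,880.00 = £921.30
Medical Insurance Levy: 1.8% × £7,500.00 = £135.00
Total: £921.30 + £135.00 = £1,056.30

£1,056.30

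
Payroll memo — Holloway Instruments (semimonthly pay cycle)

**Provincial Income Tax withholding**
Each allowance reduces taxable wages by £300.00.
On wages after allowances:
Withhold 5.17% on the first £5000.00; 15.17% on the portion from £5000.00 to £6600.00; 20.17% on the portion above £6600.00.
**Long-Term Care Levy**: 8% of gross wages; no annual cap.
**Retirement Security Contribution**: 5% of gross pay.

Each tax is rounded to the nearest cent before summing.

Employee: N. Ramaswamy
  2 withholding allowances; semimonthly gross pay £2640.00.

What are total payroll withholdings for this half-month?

Provincial Income Tax: taxable = £2640.00 − 2×£300.00 = £2040.00
  5.17% × £2040.00 = £105.47
Long-Term Care Levy: 8% × £2640.00 = £211.20
Retirement Security Contribution: 5% × £2640.00 = £132.00
Total: £105.47 + £211.20 + £132.00 = £448.67

£448.67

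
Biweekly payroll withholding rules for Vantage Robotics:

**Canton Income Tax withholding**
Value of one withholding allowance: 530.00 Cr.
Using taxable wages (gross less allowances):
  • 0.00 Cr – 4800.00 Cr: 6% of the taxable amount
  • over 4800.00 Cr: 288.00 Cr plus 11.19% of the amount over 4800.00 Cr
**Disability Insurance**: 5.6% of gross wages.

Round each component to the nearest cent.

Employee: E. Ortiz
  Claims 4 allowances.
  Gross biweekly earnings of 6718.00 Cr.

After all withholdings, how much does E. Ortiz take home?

Canton Income Tax: taxable = 6718.00 Cr − 4×530.00 Cr = 4598.00 Cr
  6% × 4598.00 Cr = 275.88 Cr
Disability Insurance: 5.6% × 6718.00 Cr = 376.21 Cr
Total withheld: 275.88 Cr + 376.21 Cr = 652.09 Cr
Net pay: 6718.00 Cr − 652.09 Cr = 6065.91 Cr

6065.91 Cr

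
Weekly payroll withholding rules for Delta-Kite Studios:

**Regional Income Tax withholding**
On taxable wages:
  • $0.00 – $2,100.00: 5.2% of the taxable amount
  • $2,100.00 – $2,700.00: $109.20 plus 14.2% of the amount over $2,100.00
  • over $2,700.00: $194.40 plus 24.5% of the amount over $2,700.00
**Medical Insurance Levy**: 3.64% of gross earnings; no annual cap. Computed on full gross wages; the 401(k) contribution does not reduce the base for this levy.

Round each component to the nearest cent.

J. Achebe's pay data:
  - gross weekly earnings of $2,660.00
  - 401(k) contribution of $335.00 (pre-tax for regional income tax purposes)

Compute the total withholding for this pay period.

$237.97

Regional Income Tax: taxable = $2,660.00 − $335.00 = $2,325.00
  $109.20 + 14.2% × ($2,325.00 − $2,100.00) = $109.20 + 14.2% × $225.00 = $141.15
Medical Insurance Levy: 3.64% × $2,660.00 = $96.82
Total: $141.15 + $96.82 = $237.97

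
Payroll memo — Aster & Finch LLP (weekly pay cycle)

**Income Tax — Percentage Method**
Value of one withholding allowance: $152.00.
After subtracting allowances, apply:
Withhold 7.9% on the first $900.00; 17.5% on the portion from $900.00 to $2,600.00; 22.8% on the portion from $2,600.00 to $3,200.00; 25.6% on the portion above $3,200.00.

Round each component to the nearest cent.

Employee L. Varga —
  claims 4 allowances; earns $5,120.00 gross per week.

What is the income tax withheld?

$841.27

Income Tax: taxable = $5,120.00 − 4×$152.00 = $4,512.00
  $505.40 + 25.6% × ($4,512.00 − $3,200.00) = $505.40 + 25.6% × $1,312.00 = $841.27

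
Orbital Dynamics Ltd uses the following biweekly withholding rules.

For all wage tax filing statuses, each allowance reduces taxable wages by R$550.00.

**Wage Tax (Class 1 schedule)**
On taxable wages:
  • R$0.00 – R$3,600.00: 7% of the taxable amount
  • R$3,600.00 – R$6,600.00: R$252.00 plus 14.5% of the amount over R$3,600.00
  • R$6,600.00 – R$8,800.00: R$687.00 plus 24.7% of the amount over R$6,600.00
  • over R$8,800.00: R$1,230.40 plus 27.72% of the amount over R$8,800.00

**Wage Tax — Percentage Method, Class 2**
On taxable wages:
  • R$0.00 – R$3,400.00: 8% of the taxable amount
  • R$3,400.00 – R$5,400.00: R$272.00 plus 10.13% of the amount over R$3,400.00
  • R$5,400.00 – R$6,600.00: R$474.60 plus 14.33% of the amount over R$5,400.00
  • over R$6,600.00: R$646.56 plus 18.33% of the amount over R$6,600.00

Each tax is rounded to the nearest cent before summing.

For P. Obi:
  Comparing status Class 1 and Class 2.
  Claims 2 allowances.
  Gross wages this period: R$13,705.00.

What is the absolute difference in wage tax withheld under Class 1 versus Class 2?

Wage Tax (Class 1): taxable = R$13,705.00 − 2×R$550.00 = R$12,605.00
  R$1,230.40 + 27.72% × (R$12,605.00 − R$8,800.00) = R$1,230.40 + 27.72% × R$3,805.00 = R$2,285.15
Wage Tax (Class 2): taxable = R$13,705.00 − 2×R$550.00 = R$12,605.00
  R$646.56 + 18.33% × (R$12,605.00 − R$6,600.00) = R$646.56 + 18.33% × R$6,005.00 = R$1,747.28
Difference: |R$2,285.15 − R$1,747.28| = R$537.87 (higher under Class 1)

R$537.87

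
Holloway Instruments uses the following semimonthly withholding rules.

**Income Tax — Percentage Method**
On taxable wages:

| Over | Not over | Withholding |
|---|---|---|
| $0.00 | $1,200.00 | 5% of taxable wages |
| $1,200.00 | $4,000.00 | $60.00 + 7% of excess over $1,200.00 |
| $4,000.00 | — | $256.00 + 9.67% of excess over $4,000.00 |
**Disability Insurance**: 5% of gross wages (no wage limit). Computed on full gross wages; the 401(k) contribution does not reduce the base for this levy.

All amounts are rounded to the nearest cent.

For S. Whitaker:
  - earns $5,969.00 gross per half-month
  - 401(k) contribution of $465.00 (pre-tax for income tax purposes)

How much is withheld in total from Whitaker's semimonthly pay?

$699.89

Income Tax: taxable = $5,969.00 − $465.00 = $5,504.00
  $256.00 + 9.67% × ($5,504.00 − $4,000.00) = $256.00 + 9.67% × $1,504.00 = $401.44
Disability Insurance: 5% × $5,969.00 = $298.45
Total: $401.44 + $298.45 = $699.89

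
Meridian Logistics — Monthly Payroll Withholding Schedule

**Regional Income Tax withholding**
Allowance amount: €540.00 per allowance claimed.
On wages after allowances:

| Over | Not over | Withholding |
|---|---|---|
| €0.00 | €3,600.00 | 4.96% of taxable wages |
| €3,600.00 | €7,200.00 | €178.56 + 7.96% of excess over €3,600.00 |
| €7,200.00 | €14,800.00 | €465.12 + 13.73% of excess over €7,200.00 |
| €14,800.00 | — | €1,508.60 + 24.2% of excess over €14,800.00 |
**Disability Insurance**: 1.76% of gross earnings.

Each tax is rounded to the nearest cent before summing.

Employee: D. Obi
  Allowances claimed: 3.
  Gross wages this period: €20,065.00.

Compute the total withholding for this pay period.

Regional Income Tax: taxable = €20,065.00 − 3×€540.00 = €18,445.00
  €1,508.60 + 24.2% × (€18,445.00 − €14,800.00) = €1,508.60 + 24.2% × €3,645.00 = €2,390.69
Disability Insurance: 1.76% × €20,065.00 = €353.14
Total: €2,390.69 + €353.14 = €2,743.83

€2,743.83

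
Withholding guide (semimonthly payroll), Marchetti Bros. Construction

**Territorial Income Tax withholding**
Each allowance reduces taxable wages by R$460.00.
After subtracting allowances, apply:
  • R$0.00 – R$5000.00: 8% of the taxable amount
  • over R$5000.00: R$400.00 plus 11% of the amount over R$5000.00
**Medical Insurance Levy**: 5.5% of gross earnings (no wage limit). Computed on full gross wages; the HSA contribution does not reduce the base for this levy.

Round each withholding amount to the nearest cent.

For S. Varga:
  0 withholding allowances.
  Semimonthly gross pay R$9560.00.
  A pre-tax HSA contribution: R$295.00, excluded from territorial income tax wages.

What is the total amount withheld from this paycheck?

Territorial Income Tax: taxable = R$9560.00 − R$295.00 = R$9265.00
  R$400.00 + 11% × (R$9265.00 − R$5000.00) = R$400.00 + 11% × R$4265.00 = R$869.15
Medical Insurance Levy: 5.5% × R$9560.00 = R$525.80
Total: R$869.15 + R$525.80 = R$1394.95

R$1394.95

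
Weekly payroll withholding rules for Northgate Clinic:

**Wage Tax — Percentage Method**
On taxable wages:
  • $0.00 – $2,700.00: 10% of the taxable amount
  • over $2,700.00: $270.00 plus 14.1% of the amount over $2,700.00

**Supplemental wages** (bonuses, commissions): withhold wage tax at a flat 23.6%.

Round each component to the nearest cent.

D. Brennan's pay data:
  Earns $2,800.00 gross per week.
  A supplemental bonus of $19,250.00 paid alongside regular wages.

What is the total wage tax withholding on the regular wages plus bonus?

$4,827.10

Wage Tax: taxable = $2,800.00
  $270.00 + 14.1% × ($2,800.00 − $2,700.00) = $270.00 + 14.1% × $100.00 = $284.10
Supplemental (23.6% flat on bonus): 23.6% × $19,250.00 = $4,543.00
Total wage tax: $284.10 + $4,543.00 = $4,827.10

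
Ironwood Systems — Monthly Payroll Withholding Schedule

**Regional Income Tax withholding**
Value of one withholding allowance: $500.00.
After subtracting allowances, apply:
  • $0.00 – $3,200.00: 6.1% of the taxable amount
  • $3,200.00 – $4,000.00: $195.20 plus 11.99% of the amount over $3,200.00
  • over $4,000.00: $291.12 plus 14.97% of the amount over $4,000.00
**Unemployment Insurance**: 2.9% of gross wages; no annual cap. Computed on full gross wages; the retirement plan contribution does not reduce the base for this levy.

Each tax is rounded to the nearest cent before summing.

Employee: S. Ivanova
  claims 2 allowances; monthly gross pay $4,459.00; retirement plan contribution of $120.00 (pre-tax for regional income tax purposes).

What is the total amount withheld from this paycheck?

$341.18

Regional Income Tax: taxable = $4,459.00 − $120.00 − 2×$500.00 = $3,339.00
  $195.20 + 11.99% × ($3,339.00 − $3,200.00) = $195.20 + 11.99% × $139.00 = $211.87
Unemployment Insurance: 2.9% × $4,459.00 = $129.31
Total: $211.87 + $129.31 = $341.18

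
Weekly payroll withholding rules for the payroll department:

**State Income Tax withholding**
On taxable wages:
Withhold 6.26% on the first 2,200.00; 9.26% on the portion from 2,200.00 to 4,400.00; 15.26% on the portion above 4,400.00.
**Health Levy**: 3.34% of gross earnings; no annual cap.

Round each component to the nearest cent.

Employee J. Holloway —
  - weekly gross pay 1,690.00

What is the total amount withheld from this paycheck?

State Income Tax: taxable = 1,690.00
  6.26% × 1,690.00 = 105.79
Health Levy: 3.34% × 1,690.00 = 56.45
Total: 105.79 + 56.45 = 162.24

162.24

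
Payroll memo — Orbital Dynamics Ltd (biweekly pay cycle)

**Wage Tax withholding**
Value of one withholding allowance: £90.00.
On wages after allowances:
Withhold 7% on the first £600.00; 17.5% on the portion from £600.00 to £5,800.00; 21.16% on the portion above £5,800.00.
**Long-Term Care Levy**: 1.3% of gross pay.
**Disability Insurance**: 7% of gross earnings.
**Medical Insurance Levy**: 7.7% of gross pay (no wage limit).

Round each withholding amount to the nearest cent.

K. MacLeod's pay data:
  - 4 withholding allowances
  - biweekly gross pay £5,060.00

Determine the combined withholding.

£1,569.10

Wage Tax: taxable = £5,060.00 − 4×£90.00 = £4,700.00
  £42.00 + 17.5% × (£4,700.00 − £600.00) = £42.00 + 17.5% × £4,100.00 = £759.50
Long-Term Care Levy: 1.3% × £5,060.00 = £65.78
Disability Insurance: 7% × £5,060.00 = £354.20
Medical Insurance Levy: 7.7% × £5,060.00 = £389.62
Total: £759.50 + £65.78 + £354.20 + £389.62 = £1,569.10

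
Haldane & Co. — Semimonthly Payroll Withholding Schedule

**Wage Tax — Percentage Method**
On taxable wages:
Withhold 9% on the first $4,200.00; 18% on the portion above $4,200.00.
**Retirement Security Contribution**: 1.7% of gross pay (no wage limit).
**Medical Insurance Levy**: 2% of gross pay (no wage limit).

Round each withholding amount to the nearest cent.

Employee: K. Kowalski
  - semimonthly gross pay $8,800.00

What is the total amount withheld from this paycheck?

$1,531.60

Wage Tax: taxable = $8,800.00
  $378.00 + 18% × ($8,800.00 − $4,200.00) = $378.00 + 18% × $4,600.00 = $1,206.00
Retirement Security Contribution: 1.7% × $8,800.00 = $149.60
Medical Insurance Levy: 2% × $8,800.00 = $176.00
Total: $1,206.00 + $149.60 + $176.00 = $1,531.60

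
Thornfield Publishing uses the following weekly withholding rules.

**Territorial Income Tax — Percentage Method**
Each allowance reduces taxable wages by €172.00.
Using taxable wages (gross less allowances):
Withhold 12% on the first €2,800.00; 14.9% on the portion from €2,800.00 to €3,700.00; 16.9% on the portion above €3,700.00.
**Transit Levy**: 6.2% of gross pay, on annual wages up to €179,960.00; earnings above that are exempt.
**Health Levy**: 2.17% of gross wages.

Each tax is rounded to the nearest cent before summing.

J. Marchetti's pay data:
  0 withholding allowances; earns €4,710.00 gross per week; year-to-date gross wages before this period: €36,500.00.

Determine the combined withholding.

€1,035.02

Territorial Income Tax: taxable = €4,710.00
  €470.10 + 16.9% × (€4,710.00 − €3,700.00) = €470.10 + 16.9% × €1,010.00 = €640.79
Transit Levy: 6.2% × €4,710.00 = €292.02
Health Levy: 2.17% × €4,710.00 = €102.21
Total: €640.79 + €292.02 + €102.21 = €1,035.02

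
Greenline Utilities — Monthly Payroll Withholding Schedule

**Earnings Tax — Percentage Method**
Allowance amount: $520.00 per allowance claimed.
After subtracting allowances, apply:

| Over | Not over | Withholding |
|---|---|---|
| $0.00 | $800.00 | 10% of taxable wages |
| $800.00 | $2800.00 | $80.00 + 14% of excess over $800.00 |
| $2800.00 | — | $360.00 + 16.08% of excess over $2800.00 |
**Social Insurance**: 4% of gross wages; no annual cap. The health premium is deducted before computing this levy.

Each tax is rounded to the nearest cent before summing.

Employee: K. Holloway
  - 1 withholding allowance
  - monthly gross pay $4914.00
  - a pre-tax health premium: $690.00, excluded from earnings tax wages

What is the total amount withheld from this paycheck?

Earnings Tax: taxable = $4914.00 − $690.00 − 1×$520.00 = $3704.00
  $360.00 + 16.08% × ($3704.00 − $2800.00) = $360.00 + 16.08% × $904.00 = $505.36
Social Insurance: 4% × $4224.00 = $168.96
Total: $505.36 + $168.96 = $674.32

$674.32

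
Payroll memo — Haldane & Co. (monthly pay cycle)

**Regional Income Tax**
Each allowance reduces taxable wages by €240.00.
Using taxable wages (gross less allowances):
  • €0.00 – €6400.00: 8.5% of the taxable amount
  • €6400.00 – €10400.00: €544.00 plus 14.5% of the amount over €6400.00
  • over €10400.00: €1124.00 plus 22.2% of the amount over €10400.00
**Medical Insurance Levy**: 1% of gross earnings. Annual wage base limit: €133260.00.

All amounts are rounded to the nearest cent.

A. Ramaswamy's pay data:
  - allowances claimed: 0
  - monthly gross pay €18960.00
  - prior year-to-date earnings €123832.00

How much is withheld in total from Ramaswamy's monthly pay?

€3118.60

Regional Income Tax: taxable = €18960.00
  €1124.00 + 22.2% × (€18960.00 − €10400.00) = €1124.00 + 22.2% × €8560.00 = €3024.32
Medical Insurance Levy: cap €133260.00 − YTD €123832.00 = €9428.00 subject; 1% × €9428.00 = €94.28
Total: €3024.32 + €94.28 = €3118.60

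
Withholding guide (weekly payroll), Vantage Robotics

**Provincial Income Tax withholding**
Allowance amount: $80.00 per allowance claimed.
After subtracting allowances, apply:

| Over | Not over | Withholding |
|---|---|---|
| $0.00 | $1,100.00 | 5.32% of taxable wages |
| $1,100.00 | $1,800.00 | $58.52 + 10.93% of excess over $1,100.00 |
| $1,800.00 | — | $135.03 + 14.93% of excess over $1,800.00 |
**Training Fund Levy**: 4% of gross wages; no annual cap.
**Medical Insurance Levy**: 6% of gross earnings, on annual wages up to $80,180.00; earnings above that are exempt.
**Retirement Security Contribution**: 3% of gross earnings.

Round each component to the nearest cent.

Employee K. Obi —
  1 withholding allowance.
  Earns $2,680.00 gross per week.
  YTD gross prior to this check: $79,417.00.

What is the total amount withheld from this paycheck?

Provincial Income Tax: taxable = $2,680.00 − 1×$80.00 = $2,600.00
  $135.03 + 14.93% × ($2,600.00 − $1,800.00) = $135.03 + 14.93% × $800.00 = $254.47
Training Fund Levy: 4% × $2,680.00 = $107.20
Medical Insurance Levy: cap $80,180.00 − YTD $79,417.00 = $763.00 subject; 6% × $763.00 = $45.78
Retirement Security Contribution: 3% × $2,680.00 = $80.40
Total: $254.47 + $107.20 + $45.78 + $80.40 = $487.85

$487.85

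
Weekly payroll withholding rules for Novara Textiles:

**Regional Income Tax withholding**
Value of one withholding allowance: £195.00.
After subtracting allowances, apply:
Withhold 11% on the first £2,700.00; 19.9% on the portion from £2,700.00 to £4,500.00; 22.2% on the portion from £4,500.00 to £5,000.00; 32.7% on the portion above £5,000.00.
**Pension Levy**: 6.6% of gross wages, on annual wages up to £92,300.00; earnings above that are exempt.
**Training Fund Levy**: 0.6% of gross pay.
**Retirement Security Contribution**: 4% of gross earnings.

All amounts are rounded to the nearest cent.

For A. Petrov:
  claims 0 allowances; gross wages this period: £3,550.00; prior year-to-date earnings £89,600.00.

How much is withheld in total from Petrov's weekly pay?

Regional Income Tax: taxable = £3,550.00
  £297.00 + 19.9% × (£3,550.00 − £2,700.00) = £297.00 + 19.9% × £850.00 = £466.15
Pension Levy: cap £92,300.00 − YTD £89,600.00 = £2,700.00 subject; 6.6% × £2,700.00 = £178.20
Training Fund Levy: 0.6% × £3,550.00 = £21.30
Retirement Security Contribution: 4% × £3,550.00 = £142.00
Total: £466.15 + £178.20 + £21.30 + £142.00 = £807.65

£807.65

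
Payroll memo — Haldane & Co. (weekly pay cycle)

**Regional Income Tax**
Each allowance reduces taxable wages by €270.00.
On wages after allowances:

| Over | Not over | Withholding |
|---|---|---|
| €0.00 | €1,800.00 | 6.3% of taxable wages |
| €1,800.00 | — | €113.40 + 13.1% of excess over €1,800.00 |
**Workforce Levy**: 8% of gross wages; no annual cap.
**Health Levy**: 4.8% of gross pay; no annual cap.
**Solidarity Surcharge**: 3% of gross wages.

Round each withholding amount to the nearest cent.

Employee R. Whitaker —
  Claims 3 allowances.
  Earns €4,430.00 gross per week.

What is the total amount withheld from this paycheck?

€1,051.76

Regional Income Tax: taxable = €4,430.00 − 3×€270.00 = €3,620.00
  €113.40 + 13.1% × (€3,620.00 − €1,800.00) = €113.40 + 13.1% × €1,820.00 = €351.82
Workforce Levy: 8% × €4,430.00 = €354.40
Health Levy: 4.8% × €4,430.00 = €212.64
Solidarity Surcharge: 3% × €4,430.00 = €132.90
Total: €351.82 + €354.40 + €212.64 + €132.90 = €1,051.76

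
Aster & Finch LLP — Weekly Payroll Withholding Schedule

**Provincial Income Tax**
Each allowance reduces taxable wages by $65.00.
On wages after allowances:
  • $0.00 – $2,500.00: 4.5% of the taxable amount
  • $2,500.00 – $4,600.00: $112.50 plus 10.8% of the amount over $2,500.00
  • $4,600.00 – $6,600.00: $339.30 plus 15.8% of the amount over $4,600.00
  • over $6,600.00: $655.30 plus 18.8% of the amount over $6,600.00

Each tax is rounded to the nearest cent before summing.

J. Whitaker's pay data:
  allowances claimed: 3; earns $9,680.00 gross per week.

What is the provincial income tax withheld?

$1,197.68

Provincial Income Tax: taxable = $9,680.00 − 3×$65.00 = $9,485.00
  $655.30 + 18.8% × ($9,485.00 − $6,600.00) = $655.30 + 18.8% × $2,885.00 = $1,197.68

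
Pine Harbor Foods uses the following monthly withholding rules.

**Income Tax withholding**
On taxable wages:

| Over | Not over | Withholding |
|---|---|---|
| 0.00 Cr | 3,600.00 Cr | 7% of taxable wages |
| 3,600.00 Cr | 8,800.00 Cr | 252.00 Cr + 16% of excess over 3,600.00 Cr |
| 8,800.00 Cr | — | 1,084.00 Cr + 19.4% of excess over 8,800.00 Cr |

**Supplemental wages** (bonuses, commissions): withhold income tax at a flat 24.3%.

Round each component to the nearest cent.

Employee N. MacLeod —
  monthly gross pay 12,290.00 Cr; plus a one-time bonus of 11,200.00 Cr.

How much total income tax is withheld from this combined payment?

4,482.66 Cr

Income Tax: taxable = 12,290.00 Cr
  1,084.00 Cr + 19.4% × (12,290.00 Cr − 8,800.00 Cr) = 1,084.00 Cr + 19.4% × 3,490.00 Cr = 1,761.06 Cr
Supplemental (24.3% flat on bonus): 24.3% × 11,200.00 Cr = 2,721.60 Cr
Total income tax: 1,761.06 Cr + 2,721.60 Cr = 4,482.66 Cr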